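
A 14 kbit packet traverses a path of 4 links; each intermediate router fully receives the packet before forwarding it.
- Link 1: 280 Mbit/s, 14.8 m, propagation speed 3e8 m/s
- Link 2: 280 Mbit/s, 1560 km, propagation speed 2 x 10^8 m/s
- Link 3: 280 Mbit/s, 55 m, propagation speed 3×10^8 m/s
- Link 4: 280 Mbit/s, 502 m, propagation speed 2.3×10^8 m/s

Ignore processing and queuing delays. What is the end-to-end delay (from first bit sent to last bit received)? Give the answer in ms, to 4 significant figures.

8.002 ms

L = 14000 bits.
Transmission delay per hop = L/R = 14000/280000000 = 0.05 ms; 4 hops → 0.2 ms.
Propagation delays (d/s per hop): 4.93333e-05, 7.8, 0.000183333, 0.00218261 ms; sum = 7.80242 ms.
End-to-end = 8.002 ms.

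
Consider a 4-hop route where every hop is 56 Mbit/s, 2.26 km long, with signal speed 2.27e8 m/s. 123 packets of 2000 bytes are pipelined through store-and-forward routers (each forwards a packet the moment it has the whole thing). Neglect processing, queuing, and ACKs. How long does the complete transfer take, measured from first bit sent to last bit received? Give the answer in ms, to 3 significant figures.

36.0 ms

Per-hop transmission t_tx = L/R = 16000/56000000 = 0.285714 ms.
Per-hop propagation t_prop = 2260/227000000 = 0.00995595 ms.
Pipeline fill: first packet needs 4·t_tx to clear all hops; remaining 122 packets each add one t_tx.
Total = (4+123-1)·t_tx + 4·t_prop = 126·0.285714 + 4·0.00995595 = 36.0 ms.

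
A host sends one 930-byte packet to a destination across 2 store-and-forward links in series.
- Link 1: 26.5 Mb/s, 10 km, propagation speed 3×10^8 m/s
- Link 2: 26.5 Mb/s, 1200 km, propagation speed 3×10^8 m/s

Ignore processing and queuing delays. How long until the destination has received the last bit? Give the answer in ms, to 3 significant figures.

L = 930 × 8 = 7440 bits.
Transmission delay per hop = L/R = 7440/26500000 = 0.280755 ms; 2 hops → 0.561509 ms.
Propagation delays (d/s per hop): 0.0333333, 4 ms; sum = 4.03333 ms.
End-to-end = 4.59 ms.

4.59 ms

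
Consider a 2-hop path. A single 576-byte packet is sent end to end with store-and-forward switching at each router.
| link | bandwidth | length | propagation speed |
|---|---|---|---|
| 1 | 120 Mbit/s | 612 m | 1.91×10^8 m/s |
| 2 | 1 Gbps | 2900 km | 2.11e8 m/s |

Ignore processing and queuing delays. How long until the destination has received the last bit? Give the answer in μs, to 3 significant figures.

13800 μs

L = 576 × 8 = 4608 bits.
Transmission delays (L/R per hop): 38.4, 4.608 μs; sum = 43.008 μs.
Propagation delays (d/s per hop): 3.20419, 13744.1 μs; sum = 13747.3 μs.
End-to-end = 13800 μs.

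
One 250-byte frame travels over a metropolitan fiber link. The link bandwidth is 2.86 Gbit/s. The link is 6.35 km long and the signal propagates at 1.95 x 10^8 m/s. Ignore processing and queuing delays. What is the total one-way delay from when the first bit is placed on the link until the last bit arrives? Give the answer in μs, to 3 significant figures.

33.3 μs

L = 250 × 8 = 2000 bits.
Transmission delay = L/R = 2000 / 2860000000 = 0.699301 μs.
Propagation delay = d/s = 6350 m / 195000000 m/s = 32.5641 μs.
Total = 33.3 μs.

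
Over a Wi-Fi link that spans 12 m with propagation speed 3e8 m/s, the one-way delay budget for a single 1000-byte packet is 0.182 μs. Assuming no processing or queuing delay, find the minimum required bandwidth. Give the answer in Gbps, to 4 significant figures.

56.34 Gbps

L = 8000 bits.
Propagation delay = 12 / 300000000 = 0.04 μs.
Transmission budget = 0.182 − 0.04 = 0.142 μs.
R ≥ L / t_tx = 8000 bits / 1.42e-07 s = 56.34 Gbps.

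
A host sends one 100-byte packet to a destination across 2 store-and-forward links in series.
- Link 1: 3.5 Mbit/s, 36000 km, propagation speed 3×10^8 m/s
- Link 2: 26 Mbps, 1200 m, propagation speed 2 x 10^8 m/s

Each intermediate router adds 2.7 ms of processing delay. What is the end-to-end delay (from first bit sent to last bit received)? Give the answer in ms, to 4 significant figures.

123.0 ms

L = 100 × 8 = 800 bits.
Transmission delays (L/R per hop): 0.228571, 0.0307692 ms; sum = 0.259341 ms.
Propagation delays (d/s per hop): 120, 0.006 ms; sum = 120.006 ms.
Processing at 1 router(s): 1 × 2.7 ms = 2.7 ms.
End-to-end = 123.0 ms.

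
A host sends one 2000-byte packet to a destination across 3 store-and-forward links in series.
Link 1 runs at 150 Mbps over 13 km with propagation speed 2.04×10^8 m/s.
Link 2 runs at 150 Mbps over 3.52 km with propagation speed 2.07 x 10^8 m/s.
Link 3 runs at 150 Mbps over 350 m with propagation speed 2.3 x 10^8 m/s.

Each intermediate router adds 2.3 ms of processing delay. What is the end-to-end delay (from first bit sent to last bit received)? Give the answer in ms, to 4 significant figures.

5.002 ms

L = 2000 × 8 = 16000 bits.
Transmission delay per hop = L/R = 16000/150000000 = 0.106667 ms; 3 hops → 0.32 ms.
Propagation delays (d/s per hop): 0.0637255, 0.0170048, 0.00152174 ms; sum = 0.0822521 ms.
Processing at 2 router(s): 2 × 2.3 ms = 4.6 ms.
End-to-end = 5.002 ms.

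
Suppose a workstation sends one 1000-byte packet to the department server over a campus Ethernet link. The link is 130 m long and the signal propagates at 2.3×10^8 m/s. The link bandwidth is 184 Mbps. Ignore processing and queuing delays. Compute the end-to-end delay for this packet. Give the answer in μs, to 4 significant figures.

L = 1000 × 8 = 8000 bits.
Transmission delay = L/R = 8000 / 184000000 = 43.4783 μs.
Propagation delay = d/s = 130 m / 2.3e+08 m/s = 0.565217 μs.
Total = 44.04 μs.

44.04 μs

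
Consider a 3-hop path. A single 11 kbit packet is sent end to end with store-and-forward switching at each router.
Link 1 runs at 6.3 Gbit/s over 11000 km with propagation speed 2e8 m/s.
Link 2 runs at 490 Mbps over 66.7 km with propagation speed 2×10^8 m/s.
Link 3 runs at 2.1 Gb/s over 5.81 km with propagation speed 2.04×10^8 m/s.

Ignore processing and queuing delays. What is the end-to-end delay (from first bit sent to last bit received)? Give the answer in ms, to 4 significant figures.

L = 11000 bits.
Transmission delays (L/R per hop): 0.00174603, 0.022449, 0.0052381 ms; sum = 0.0294331 ms.
Propagation delays (d/s per hop): 55, 0.3335, 0.0284804 ms; sum = 55.362 ms.
End-to-end = 55.39 ms.

55.39 ms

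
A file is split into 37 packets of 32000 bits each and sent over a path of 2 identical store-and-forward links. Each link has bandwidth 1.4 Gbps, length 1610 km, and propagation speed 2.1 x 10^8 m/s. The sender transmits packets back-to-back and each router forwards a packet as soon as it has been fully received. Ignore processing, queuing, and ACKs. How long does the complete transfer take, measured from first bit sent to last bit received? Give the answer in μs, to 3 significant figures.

Per-hop transmission t_tx = L/R = 32000/1400000000 = 22.8571 μs.
Per-hop propagation t_prop = 1610000/210000000 = 7666.67 μs.
Pipeline fill: first packet needs 2·t_tx to clear all hops; remaining 36 packets each add one t_tx.
Total = (2+37-1)·t_tx + 2·t_prop = 38·22.8571 + 2·7666.67 = 16200 μs.

16200 μs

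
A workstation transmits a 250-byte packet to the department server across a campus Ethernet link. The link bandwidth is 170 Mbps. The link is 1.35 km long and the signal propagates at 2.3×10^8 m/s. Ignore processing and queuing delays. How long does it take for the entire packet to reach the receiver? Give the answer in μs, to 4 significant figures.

L = 250 × 8 = 2000 bits.
Transmission delay = L/R = 2000 / 170000000 = 11.7647 μs.
Propagation delay = d/s = 1350 m / 2.3e+08 m/s = 5.86957 μs.
Total = 17.63 μs.

17.63 μs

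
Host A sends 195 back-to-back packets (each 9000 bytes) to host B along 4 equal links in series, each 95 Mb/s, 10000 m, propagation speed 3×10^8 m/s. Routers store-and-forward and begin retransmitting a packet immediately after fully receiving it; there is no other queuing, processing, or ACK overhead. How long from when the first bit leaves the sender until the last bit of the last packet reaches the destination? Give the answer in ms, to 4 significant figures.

Per-hop transmission t_tx = L/R = 72000/95000000 = 0.757895 ms.
Per-hop propagation t_prop = 10000/300000000 = 0.0333333 ms.
Pipeline fill: first packet needs 4·t_tx to clear all hops; remaining 194 packets each add one t_tx.
Total = (4+195-1)·t_tx + 4·t_prop = 198·0.757895 + 4·0.0333333 = 150.2 ms.

150.2 ms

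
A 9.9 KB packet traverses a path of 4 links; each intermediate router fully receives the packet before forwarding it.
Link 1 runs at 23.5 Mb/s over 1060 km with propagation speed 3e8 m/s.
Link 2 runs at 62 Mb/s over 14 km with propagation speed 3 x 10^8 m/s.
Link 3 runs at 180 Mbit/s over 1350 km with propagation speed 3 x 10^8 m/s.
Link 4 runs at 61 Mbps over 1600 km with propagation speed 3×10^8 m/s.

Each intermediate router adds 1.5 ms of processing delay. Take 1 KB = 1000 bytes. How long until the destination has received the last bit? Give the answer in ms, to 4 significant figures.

24.30 ms

L = 79200 bits.
Transmission delays (L/R per hop): 3.37021, 1.27742, 0.44, 1.29836 ms; sum = 6.38599 ms.
Propagation delays (d/s per hop): 3.53333, 0.0466667, 4.5, 5.33333 ms; sum = 13.4133 ms.
Processing at 3 router(s): 3 × 1.5 ms = 4.5 ms.
End-to-end = 24.30 ms.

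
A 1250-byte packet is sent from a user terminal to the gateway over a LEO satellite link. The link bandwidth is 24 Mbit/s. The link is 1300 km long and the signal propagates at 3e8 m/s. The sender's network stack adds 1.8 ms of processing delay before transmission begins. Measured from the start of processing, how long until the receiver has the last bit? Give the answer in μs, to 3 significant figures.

L = 1250 × 8 = 10000 bits.
Transmission delay = L/R = 10000 / 24000000 = 416.667 μs.
Propagation delay = d/s = 1300000 m / 300000000 m/s = 4333.33 μs.
Plus processing delay 1.8 ms = 1800 μs.
Total = 6550 μs.

6550 μs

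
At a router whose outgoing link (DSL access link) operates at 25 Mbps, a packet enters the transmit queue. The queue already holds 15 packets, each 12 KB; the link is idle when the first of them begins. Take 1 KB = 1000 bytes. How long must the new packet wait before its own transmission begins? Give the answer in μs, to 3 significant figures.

Each queued packet: L/R = 96000/25000000 = 3840 μs.
15 queued → 57600 μs.
Queuing delay = 57600 μs.

57600 μs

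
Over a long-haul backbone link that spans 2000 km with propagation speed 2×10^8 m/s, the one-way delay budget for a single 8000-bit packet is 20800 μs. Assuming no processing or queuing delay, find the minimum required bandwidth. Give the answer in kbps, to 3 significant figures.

741 kbps

Propagation delay = 2000000 / 200000000 = 10000 μs.
Transmission budget = 20800 − 10000 = 10800 μs.
R ≥ L / t_tx = 8000 bits / 0.0108 s = 741 kbps.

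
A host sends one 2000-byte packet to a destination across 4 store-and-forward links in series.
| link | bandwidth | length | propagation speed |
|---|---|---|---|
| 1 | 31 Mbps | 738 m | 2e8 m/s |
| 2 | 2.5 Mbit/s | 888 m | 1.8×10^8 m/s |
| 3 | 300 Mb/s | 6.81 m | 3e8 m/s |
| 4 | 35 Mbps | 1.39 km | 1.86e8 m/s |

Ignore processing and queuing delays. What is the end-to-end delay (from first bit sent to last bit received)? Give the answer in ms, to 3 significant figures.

7.44 ms

L = 2000 × 8 = 16000 bits.
Transmission delays (L/R per hop): 0.516129, 6.4, 0.0533333, 0.457143 ms; sum = 7.42661 ms.
Propagation delays (d/s per hop): 0.00369, 0.00493333, 2.27e-05, 0.00747312 ms; sum = 0.0161192 ms.
End-to-end = 7.44 ms.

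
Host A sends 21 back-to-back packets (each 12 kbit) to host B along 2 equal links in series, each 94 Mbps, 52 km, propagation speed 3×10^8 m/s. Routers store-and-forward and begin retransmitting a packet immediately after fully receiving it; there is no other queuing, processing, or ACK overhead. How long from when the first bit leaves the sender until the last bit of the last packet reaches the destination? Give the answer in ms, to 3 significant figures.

3.16 ms

Per-hop transmission t_tx = L/R = 12000/94000000 = 0.12766 ms.
Per-hop propagation t_prop = 52000/300000000 = 0.173333 ms.
Pipeline fill: first packet needs 2·t_tx to clear all hops; remaining 20 packets each add one t_tx.
Total = (2+21-1)·t_tx + 2·t_prop = 22·0.12766 + 2·0.173333 = 3.16 ms.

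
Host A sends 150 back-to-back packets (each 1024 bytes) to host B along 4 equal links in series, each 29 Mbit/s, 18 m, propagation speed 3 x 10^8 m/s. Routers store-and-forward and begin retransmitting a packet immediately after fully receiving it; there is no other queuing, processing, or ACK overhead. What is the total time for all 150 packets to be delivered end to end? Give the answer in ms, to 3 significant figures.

43.2 ms

Per-hop transmission t_tx = L/R = 8192/29000000 = 0.282483 ms.
Per-hop propagation t_prop = 18/300000000 = 6e-05 ms.
Pipeline fill: first packet needs 4·t_tx to clear all hops; remaining 149 packets each add one t_tx.
Total = (4+150-1)·t_tx + 4·t_prop = 153·0.282483 + 4·6e-05 = 43.2 ms.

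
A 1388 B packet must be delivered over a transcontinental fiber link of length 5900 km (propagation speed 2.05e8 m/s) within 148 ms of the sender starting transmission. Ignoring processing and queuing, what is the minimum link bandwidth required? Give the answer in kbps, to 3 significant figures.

93.1 kbps

L = 11104 bits.
Propagation delay = 5900000 / 2.05e+08 = 28.7805 ms.
Transmission budget = 148 − 28.7805 = 119.22 ms.
R ≥ L / t_tx = 11104 bits / 0.11922 s = 93.1 kbps.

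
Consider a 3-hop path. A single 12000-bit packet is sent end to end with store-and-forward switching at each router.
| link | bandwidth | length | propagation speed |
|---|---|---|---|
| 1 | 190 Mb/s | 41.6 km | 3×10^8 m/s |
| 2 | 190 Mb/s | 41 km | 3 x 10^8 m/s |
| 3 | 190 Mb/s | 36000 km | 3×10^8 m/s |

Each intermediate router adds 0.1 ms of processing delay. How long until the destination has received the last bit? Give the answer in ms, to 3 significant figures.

121 ms

Transmission delay per hop = L/R = 12000/190000000 = 0.0631579 ms; 3 hops → 0.189474 ms.
Propagation delays (d/s per hop): 0.138667, 0.136667, 120 ms; sum = 120.275 ms.
Processing at 2 router(s): 2 × 0.1 ms = 0.2 ms.
End-to-end = 121 ms.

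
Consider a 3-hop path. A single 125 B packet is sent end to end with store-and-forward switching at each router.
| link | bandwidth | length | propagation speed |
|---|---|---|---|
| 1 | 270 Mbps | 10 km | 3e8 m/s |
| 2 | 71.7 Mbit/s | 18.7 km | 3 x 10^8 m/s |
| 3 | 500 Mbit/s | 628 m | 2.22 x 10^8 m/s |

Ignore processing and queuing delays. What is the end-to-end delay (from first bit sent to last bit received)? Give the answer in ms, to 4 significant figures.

0.1181 ms

L = 125 × 8 = 1000 bits.
Transmission delays (L/R per hop): 0.0037037, 0.013947, 0.002 ms; sum = 0.0196507 ms.
Propagation delays (d/s per hop): 0.0333333, 0.0623333, 0.00282883 ms; sum = 0.0984955 ms.
End-to-end = 0.1181 ms.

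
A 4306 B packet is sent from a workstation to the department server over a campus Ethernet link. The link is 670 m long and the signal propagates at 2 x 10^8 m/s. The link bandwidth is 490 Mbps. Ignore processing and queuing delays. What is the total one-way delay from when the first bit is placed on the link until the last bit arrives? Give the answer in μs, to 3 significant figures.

73.7 μs

L = 4306 × 8 = 34448 bits.
Transmission delay = L/R = 34448 / 490000000 = 70.302 μs.
Propagation delay = d/s = 670 m / 200000000 m/s = 3.35 μs.
Total = 73.7 μs.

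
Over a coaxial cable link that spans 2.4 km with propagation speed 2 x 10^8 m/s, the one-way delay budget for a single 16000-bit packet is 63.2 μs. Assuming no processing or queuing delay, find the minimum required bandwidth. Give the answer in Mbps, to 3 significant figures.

Propagation delay = 2400 / 200000000 = 12 μs.
Transmission budget = 63.2 − 12 = 51.2 μs.
R ≥ L / t_tx = 16000 bits / 5.12e-05 s = 313 Mbps.

313 Mbps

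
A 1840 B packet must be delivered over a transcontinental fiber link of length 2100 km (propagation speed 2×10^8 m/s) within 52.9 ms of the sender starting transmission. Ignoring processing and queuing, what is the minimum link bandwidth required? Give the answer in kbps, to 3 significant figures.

347 kbps

L = 14720 bits.
Propagation delay = 2100000 / 200000000 = 10.5 ms.
Transmission budget = 52.9 − 10.5 = 42.4 ms.
R ≥ L / t_tx = 14720 bits / 0.0424 s = 347 kbps.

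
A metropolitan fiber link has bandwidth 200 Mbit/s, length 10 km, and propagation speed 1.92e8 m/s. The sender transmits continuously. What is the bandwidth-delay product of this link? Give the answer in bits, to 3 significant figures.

10400 bits

Propagation delay = 10000 / 192000000 = 5.20833e-05 s.
BDP = R × t_prop = 200000000 × 5.20833e-05 = 10416.7 bits.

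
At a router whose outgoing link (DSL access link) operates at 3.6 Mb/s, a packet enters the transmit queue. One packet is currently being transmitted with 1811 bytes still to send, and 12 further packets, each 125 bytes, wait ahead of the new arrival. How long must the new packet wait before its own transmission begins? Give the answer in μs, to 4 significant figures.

Each queued packet: L/R = 1000/3600000 = 277.778 μs.
12 queued → 3333.33 μs.
Plus remaining 14488 bits of current packet: 4024.44 μs.
Queuing delay = 7358 μs.

7358 μs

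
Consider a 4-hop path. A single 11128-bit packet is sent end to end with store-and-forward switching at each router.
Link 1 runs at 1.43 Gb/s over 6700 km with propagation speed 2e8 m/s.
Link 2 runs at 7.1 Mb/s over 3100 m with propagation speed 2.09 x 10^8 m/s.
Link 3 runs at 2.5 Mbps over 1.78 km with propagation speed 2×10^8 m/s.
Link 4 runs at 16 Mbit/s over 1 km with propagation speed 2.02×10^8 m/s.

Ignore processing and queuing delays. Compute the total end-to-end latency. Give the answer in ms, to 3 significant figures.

Transmission delays (L/R per hop): 0.00778182, 1.56732, 4.4512, 0.6955 ms; sum = 6.72181 ms.
Propagation delays (d/s per hop): 33.5, 0.0148325, 0.0089, 0.0049505 ms; sum = 33.5287 ms.
End-to-end = 40.3 ms.

40.3 ms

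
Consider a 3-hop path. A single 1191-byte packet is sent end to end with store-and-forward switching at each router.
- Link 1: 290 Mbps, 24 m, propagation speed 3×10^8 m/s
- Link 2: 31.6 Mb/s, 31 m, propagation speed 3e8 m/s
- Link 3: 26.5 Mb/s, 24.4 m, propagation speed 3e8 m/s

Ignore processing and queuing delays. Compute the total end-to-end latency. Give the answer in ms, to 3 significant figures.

L = 1191 × 8 = 9528 bits.
Transmission delays (L/R per hop): 0.0328552, 0.301519, 0.359547 ms; sum = 0.693921 ms.
Propagation delays (d/s per hop): 8e-05, 0.000103333, 8.13333e-05 ms; sum = 0.000264667 ms.
End-to-end = 0.694 ms.

0.694 ms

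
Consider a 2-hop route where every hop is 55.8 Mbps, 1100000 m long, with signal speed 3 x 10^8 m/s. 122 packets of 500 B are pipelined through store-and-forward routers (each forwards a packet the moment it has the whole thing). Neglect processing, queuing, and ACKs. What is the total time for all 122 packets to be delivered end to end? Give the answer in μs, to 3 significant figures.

16200 μs

Per-hop transmission t_tx = L/R = 4000/55800000 = 71.6846 μs.
Per-hop propagation t_prop = 1100000/300000000 = 3666.67 μs.
Pipeline fill: first packet needs 2·t_tx to clear all hops; remaining 121 packets each add one t_tx.
Total = (2+122-1)·t_tx + 2·t_prop = 123·71.6846 + 2·3666.67 = 16200 μs.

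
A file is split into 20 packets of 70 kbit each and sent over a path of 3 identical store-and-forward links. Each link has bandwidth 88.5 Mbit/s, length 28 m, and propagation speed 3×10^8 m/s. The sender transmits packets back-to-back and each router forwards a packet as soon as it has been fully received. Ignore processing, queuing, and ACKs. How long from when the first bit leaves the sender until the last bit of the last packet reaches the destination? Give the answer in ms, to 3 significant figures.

17.4 ms

Per-hop transmission t_tx = L/R = 70000/88500000 = 0.79096 ms.
Per-hop propagation t_prop = 28/300000000 = 9.33333e-05 ms.
Pipeline fill: first packet needs 3·t_tx to clear all hops; remaining 19 packets each add one t_tx.
Total = (3+20-1)·t_tx + 3·t_prop = 22·0.79096 + 3·9.33333e-05 = 17.4 ms.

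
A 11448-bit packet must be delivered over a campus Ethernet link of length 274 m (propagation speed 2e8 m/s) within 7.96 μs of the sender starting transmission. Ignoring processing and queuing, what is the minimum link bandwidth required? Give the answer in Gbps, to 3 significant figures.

Propagation delay = 274 / 200000000 = 1.37 μs.
Transmission budget = 7.96 − 1.37 = 6.59 μs.
R ≥ L / t_tx = 11448 bits / 6.59e-06 s = 1.74 Gbps.

1.74 Gbps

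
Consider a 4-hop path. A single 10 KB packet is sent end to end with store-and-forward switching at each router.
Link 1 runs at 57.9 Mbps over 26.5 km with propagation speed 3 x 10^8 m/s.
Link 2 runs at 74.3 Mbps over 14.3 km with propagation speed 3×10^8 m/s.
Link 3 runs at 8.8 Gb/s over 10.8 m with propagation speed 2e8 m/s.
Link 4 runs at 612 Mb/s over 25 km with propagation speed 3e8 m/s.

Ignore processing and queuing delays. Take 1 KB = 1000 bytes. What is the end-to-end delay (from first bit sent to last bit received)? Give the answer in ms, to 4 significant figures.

2.818 ms

L = 80000 bits.
Transmission delays (L/R per hop): 1.38169, 1.07672, 0.00909091, 0.130719 ms; sum = 2.59822 ms.
Propagation delays (d/s per hop): 0.0883333, 0.0476667, 5.4e-05, 0.0833333 ms; sum = 0.219387 ms.
End-to-end = 2.818 ms.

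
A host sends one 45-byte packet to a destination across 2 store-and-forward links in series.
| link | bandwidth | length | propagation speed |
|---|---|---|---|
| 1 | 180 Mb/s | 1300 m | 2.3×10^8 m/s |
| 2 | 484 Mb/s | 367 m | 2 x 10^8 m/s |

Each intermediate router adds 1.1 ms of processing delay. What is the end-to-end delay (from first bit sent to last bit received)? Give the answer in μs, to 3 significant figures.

1110 μs

L = 45 × 8 = 360 bits.
Transmission delays (L/R per hop): 2, 0.743802 μs; sum = 2.7438 μs.
Propagation delays (d/s per hop): 5.65217, 1.835 μs; sum = 7.48717 μs.
Processing at 1 router(s): 1 × 1.1 ms = 1100 μs.
End-to-end = 1110 μs.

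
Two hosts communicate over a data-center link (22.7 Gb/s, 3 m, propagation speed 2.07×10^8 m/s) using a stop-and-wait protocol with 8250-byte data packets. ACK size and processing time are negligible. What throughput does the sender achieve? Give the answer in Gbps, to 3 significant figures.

22.5 Gbps

t_tx = L/R = 66000/22700000000 = 2.90749e-06 s.
t_prop = 3/2.07e+08 = 1.44928e-08 s; RTT = 2.89855e-08 s.
Cycle = t_tx + RTT = 2.93647e-06 s.
Throughput = L / cycle = 66000 / 2.93647e-06 = 22.5 Gbps.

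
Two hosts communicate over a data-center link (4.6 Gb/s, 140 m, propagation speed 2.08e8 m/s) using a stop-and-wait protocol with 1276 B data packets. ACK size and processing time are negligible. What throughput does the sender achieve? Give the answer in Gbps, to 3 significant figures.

t_tx = L/R = 10208/4600000000 = 2.21913e-06 s.
t_prop = 140/208000000 = 6.73077e-07 s; RTT = 1.34615e-06 s.
Cycle = t_tx + RTT = 3.56528e-06 s.
Throughput = L / cycle = 10208 / 3.56528e-06 = 2.86 Gbps.

2.86 Gbps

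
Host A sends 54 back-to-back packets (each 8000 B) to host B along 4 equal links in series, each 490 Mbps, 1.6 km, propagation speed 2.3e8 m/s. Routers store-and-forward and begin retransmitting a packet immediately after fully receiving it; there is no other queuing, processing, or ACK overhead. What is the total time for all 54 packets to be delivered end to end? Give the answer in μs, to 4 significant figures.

Per-hop transmission t_tx = L/R = 64000/490000000 = 130.612 μs.
Per-hop propagation t_prop = 1600/2.3e+08 = 6.95652 μs.
Pipeline fill: first packet needs 4·t_tx to clear all hops; remaining 53 packets each add one t_tx.
Total = (4+54-1)·t_tx + 4·t_prop = 57·130.612 + 4·6.95652 = 7473 μs.

7473 μs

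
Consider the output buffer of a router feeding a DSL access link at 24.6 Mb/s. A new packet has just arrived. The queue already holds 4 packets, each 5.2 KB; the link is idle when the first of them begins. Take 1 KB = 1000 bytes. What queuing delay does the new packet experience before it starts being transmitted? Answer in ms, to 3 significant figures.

Each queued packet: L/R = 41600/24600000 = 1.69106 ms.
4 queued → 6.76423 ms.
Queuing delay = 6.76 ms.

6.76 ms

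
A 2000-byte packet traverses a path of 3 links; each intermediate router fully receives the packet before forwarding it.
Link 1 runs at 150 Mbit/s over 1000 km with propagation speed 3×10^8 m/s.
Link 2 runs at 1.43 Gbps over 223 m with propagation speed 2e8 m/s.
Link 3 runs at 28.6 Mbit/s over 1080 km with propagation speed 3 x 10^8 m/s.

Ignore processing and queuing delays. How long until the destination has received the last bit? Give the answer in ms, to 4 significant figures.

7.612 ms

L = 2000 × 8 = 16000 bits.
Transmission delays (L/R per hop): 0.106667, 0.0111888, 0.559441 ms; sum = 0.677296 ms.
Propagation delays (d/s per hop): 3.33333, 0.001115, 3.6 ms; sum = 6.93445 ms.
End-to-end = 7.612 ms.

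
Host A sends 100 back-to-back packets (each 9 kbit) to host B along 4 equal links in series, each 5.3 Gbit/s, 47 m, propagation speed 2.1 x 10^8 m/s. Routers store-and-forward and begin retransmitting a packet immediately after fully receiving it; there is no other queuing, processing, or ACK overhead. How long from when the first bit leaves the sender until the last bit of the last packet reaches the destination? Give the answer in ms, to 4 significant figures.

Per-hop transmission t_tx = L/R = 9000/5300000000 = 0.00169811 ms.
Per-hop propagation t_prop = 47/210000000 = 0.00022381 ms.
Pipeline fill: first packet needs 4·t_tx to clear all hops; remaining 99 packets each add one t_tx.
Total = (4+100-1)·t_tx + 4·t_prop = 103·0.00169811 + 4·0.00022381 = 0.1758 ms.

0.1758 ms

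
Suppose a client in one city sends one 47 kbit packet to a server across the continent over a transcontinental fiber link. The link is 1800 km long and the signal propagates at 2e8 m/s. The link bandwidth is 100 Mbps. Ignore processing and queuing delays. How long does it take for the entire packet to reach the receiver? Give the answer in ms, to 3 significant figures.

9.47 ms

L = 47000 bits.
Transmission delay = L/R = 47000 / 100000000 = 0.47 ms.
Propagation delay = d/s = 1800000 m / 200000000 m/s = 9 ms.
Total = 9.47 ms.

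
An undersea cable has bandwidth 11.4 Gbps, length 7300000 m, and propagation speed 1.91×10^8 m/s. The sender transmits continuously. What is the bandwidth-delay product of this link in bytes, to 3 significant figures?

54500000 bytes

Propagation delay = 7300000 / 191000000 = 0.0382199 s.
BDP = R × t_prop = 11400000000 × 0.0382199 = 435707000 bits.
In bytes: 435707000/8 = 54500000 bytes.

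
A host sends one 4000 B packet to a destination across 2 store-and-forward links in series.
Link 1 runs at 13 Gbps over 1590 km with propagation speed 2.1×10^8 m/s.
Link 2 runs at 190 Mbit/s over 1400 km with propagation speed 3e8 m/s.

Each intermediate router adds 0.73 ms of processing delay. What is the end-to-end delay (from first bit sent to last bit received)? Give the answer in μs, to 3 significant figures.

L = 4000 × 8 = 32000 bits.
Transmission delays (L/R per hop): 2.46154, 168.421 μs; sum = 170.883 μs.
Propagation delays (d/s per hop): 7571.43, 4666.67 μs; sum = 12238.1 μs.
Processing at 1 router(s): 1 × 0.73 ms = 730 μs.
End-to-end = 13100 μs.

13100 μs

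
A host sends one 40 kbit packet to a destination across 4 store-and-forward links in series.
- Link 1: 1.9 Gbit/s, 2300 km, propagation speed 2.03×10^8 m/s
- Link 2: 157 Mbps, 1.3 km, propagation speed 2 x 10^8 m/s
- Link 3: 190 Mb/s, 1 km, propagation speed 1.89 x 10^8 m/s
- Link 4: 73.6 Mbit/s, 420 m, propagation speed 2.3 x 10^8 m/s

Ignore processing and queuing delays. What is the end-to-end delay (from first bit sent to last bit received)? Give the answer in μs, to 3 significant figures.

12400 μs

L = 40000 bits.
Transmission delays (L/R per hop): 21.0526, 254.777, 210.526, 543.478 μs; sum = 1029.83 μs.
Propagation delays (d/s per hop): 11330, 6.5, 5.29101, 1.82609 μs; sum = 11343.7 μs.
End-to-end = 12400 μs.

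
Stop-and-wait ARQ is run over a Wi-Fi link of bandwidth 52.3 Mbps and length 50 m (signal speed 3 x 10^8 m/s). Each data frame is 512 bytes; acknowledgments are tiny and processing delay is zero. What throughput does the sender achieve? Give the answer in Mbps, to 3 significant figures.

t_tx = L/R = 4096/52300000 = 7.83174e-05 s.
t_prop = 50/300000000 = 1.66667e-07 s; RTT = 3.33333e-07 s.
Cycle = t_tx + RTT = 7.86507e-05 s.
Throughput = L / cycle = 4096 / 7.86507e-05 = 52.1 Mbps.

52.1 Mbps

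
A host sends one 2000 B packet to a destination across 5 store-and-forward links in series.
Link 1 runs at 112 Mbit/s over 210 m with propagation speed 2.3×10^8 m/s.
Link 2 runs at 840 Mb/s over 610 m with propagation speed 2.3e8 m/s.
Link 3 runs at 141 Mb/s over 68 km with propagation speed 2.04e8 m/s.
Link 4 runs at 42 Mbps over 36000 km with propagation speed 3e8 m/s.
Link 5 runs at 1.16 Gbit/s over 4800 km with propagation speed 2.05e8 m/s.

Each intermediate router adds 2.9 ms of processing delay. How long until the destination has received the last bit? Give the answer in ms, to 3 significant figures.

156 ms

L = 2000 × 8 = 16000 bits.
Transmission delays (L/R per hop): 0.142857, 0.0190476, 0.113475, 0.380952, 0.0137931 ms; sum = 0.670125 ms.
Propagation delays (d/s per hop): 0.000913043, 0.00265217, 0.333333, 120, 23.4146 ms; sum = 143.752 ms.
Processing at 4 router(s): 4 × 2.9 ms = 11.6 ms.
End-to-end = 156 ms.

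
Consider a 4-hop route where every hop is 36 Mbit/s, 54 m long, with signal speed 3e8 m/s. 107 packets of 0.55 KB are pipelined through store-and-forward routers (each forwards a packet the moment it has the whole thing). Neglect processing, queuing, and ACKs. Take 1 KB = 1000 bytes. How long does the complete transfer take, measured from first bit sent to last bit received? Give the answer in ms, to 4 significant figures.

13.45 ms

Per-hop transmission t_tx = L/R = 4400/36000000 = 0.122222 ms.
Per-hop propagation t_prop = 54/300000000 = 0.00018 ms.
Pipeline fill: first packet needs 4·t_tx to clear all hops; remaining 106 packets each add one t_tx.
Total = (4+107-1)·t_tx + 4·t_prop = 110·0.122222 + 4·0.00018 = 13.45 ms.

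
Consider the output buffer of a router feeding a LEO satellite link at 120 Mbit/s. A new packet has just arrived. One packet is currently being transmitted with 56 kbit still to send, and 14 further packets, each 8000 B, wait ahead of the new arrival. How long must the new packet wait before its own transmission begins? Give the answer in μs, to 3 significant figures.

7930 μs

Each queued packet: L/R = 64000/120000000 = 533.333 μs.
14 queued → 7466.67 μs.
Plus remaining 56000 bits of current packet: 466.667 μs.
Queuing delay = 7930 μs.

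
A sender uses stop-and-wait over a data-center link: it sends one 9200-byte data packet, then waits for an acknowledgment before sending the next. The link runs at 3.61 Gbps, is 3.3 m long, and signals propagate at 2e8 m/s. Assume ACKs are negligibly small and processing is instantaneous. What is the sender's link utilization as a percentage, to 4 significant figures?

99.84 %

t_tx = L/R = 73600/3610000000 = 2.03878e-05 s.
t_prop = 3.3/200000000 = 1.65e-08 s; RTT = 3.3e-08 s.
Cycle = t_tx + RTT = 2.04208e-05 s.
Utilization = t_tx / cycle = 2.03878e-05/2.04208e-05 = 99.84 %.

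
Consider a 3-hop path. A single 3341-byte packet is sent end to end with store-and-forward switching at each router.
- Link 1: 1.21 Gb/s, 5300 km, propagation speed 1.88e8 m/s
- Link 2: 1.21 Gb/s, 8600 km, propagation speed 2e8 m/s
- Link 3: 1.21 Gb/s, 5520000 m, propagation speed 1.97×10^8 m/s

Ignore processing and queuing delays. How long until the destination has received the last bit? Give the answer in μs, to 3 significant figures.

L = 3341 × 8 = 26728 bits.
Transmission delay per hop = L/R = 26728/1210000000 = 22.0893 μs; 3 hops → 66.2678 μs.
Propagation delays (d/s per hop): 28191.5, 43000, 28020.3 μs; sum = 99211.8 μs.
End-to-end = 99300 μs.

99300 μs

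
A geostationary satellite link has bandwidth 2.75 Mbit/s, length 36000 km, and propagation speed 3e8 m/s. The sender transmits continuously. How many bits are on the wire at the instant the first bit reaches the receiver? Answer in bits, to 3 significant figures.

330000 bits

Propagation delay = 36000000 / 300000000 = 0.12 s.
BDP = R × t_prop = 2750000 × 0.12 = 330000 bits.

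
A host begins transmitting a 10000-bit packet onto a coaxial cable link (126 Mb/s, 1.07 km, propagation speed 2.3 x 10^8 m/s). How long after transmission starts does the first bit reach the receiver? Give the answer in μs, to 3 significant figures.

First bit experiences only propagation delay: d/s = 1070/2.3e+08 = 4.65 μs.

4.65 μs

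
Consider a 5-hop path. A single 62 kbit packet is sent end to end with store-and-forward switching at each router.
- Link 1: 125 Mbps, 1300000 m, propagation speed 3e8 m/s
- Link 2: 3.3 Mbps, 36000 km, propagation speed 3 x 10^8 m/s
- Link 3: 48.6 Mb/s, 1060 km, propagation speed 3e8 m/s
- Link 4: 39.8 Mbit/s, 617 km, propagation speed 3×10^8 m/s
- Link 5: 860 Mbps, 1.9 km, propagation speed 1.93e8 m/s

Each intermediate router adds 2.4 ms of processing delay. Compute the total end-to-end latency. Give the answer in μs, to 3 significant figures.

162000 μs

L = 62000 bits.
Transmission delays (L/R per hop): 496, 18787.9, 1275.72, 1557.79, 72.093 μs; sum = 22189.5 μs.
Propagation delays (d/s per hop): 4333.33, 120000, 3533.33, 2056.67, 9.84456 μs; sum = 129933 μs.
Processing at 4 router(s): 4 × 2.4 ms = 9600 μs.
End-to-end = 162000 μs.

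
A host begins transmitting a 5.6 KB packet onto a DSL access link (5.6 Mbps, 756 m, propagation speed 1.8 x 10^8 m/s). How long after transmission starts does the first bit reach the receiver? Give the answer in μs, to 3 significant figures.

4.20 μs

First bit experiences only propagation delay: d/s = 756/180000000 = 4.20 μs.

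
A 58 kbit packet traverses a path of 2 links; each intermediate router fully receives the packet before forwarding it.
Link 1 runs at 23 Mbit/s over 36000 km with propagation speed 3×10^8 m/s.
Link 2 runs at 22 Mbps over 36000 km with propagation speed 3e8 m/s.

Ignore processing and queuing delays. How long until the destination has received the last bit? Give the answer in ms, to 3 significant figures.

245 ms

L = 58000 bits.
Transmission delays (L/R per hop): 2.52174, 2.63636 ms; sum = 5.1581 ms.
Propagation delays (d/s per hop): 120, 120 ms; sum = 240 ms.
End-to-end = 245 ms.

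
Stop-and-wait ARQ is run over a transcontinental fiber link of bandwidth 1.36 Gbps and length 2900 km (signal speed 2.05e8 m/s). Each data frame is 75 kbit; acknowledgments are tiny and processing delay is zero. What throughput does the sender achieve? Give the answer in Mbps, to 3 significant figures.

t_tx = L/R = 75000/1360000000 = 5.51471e-05 s.
t_prop = 2900000/2.05e+08 = 0.0141463 s; RTT = 0.0282927 s.
Cycle = t_tx + RTT = 0.0283478 s.
Throughput = L / cycle = 75000 / 0.0283478 = 2.65 Mbps.

2.65 Mbps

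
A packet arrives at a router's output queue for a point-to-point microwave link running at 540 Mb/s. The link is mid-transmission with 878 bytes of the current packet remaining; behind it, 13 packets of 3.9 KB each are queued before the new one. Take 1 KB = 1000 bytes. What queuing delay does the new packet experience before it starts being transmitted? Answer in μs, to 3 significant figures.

Each queued packet: L/R = 31200/540000000 = 57.7778 μs.
13 queued → 751.111 μs.
Plus remaining 7024 bits of current packet: 13.0074 μs.
Queuing delay = 764 μs.

764 μs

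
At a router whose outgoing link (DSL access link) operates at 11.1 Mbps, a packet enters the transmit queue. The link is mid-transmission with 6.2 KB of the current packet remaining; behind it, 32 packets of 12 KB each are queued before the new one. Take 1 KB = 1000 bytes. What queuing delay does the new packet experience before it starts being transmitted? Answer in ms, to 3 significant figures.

Each queued packet: L/R = 96000/11100000 = 8.64865 ms.
32 queued → 276.757 ms.
Plus remaining 49600 bits of current packet: 4.46847 ms.
Queuing delay = 281 ms.

281 ms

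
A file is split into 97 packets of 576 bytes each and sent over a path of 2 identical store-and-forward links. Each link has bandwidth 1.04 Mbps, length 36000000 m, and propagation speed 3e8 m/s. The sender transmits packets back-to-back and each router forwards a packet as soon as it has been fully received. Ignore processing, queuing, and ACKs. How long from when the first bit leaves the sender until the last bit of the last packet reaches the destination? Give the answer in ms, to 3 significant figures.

674 ms

Per-hop transmission t_tx = L/R = 4608/1040000 = 4.43077 ms.
Per-hop propagation t_prop = 36000000/300000000 = 120 ms.
Pipeline fill: first packet needs 2·t_tx to clear all hops; remaining 96 packets each add one t_tx.
Total = (2+97-1)·t_tx + 2·t_prop = 98·4.43077 + 2·120 = 674 ms.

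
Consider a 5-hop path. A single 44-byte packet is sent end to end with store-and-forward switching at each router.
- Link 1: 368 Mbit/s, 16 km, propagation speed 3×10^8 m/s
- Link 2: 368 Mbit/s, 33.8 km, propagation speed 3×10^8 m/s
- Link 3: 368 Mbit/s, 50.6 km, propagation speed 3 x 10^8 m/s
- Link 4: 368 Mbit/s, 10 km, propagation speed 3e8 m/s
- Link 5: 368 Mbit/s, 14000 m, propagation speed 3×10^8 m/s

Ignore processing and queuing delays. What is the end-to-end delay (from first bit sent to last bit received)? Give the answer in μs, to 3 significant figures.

419 μs

L = 44 × 8 = 352 bits.
Transmission delay per hop = L/R = 352/368000000 = 0.956522 μs; 5 hops → 4.78261 μs.
Propagation delays (d/s per hop): 53.3333, 112.667, 168.667, 33.3333, 46.6667 μs; sum = 414.667 μs.
End-to-end = 419 μs.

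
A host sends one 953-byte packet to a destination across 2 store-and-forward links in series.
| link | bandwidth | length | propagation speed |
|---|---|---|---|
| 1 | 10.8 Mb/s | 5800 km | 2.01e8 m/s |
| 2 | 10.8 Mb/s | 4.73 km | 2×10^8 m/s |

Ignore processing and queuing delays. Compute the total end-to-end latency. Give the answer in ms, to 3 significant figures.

L = 953 × 8 = 7624 bits.
Transmission delay per hop = L/R = 7624/10800000 = 0.705926 ms; 2 hops → 1.41185 ms.
Propagation delays (d/s per hop): 28.8557, 0.02365 ms; sum = 28.8794 ms.
End-to-end = 30.3 ms.

30.3 ms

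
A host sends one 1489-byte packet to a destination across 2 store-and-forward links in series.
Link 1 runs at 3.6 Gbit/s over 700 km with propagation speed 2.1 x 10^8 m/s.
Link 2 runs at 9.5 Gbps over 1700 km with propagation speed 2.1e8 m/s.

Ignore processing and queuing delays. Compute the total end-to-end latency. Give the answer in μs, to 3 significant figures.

L = 1489 × 8 = 11912 bits.
Transmission delays (L/R per hop): 3.30889, 1.25389 μs; sum = 4.56278 μs.
Propagation delays (d/s per hop): 3333.33, 8095.24 μs; sum = 11428.6 μs.
End-to-end = 11400 μs.

11400 μs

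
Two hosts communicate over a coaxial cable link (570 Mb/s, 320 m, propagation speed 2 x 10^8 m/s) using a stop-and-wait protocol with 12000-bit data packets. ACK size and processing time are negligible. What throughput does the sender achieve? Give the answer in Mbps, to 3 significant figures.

t_tx = L/R = 12000/570000000 = 2.10526e-05 s.
t_prop = 320/200000000 = 1.6e-06 s; RTT = 3.2e-06 s.
Cycle = t_tx + RTT = 2.42526e-05 s.
Throughput = L / cycle = 12000 / 2.42526e-05 = 495 Mbps.

495 Mbps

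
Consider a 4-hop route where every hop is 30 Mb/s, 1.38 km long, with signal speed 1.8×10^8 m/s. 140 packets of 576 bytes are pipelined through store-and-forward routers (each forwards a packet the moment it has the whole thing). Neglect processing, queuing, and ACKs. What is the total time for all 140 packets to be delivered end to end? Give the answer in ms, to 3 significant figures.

Per-hop transmission t_tx = L/R = 4608/30000000 = 0.1536 ms.
Per-hop propagation t_prop = 1380/180000000 = 0.00766667 ms.
Pipeline fill: first packet needs 4·t_tx to clear all hops; remaining 139 packets each add one t_tx.
Total = (4+140-1)·t_tx + 4·t_prop = 143·0.1536 + 4·0.00766667 = 22.0 ms.

22.0 ms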